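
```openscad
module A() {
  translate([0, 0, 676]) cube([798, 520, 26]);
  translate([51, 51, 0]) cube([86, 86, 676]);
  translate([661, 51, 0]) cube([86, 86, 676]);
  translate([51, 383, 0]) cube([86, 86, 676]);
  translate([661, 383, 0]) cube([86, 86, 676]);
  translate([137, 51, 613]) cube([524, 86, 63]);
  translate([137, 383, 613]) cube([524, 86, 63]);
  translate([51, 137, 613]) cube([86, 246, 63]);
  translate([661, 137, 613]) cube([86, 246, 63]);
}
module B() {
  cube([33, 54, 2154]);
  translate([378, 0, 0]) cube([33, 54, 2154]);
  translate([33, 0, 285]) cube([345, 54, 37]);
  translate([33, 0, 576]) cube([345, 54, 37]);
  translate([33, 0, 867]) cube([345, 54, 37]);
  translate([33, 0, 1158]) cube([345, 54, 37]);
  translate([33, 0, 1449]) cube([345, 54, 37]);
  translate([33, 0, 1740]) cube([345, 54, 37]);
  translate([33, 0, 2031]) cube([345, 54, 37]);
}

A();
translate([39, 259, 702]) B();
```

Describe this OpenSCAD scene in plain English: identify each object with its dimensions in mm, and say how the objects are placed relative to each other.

A is a rectangular dining table. The top is 798×520×26 mm with its upper surface at z = 702 mm. It stands on four 86×86 mm square legs, each inset 51 mm from the nearest pair of top edges, running from the floor to the underside of the top. Four apron rails, 86 mm thick and 63 mm tall, run between adjacent legs with their top edges flush with the underside of the top and their outer faces flush with the legs' outer faces.

B is a straight ladder. Two 33×54 mm vertical rails, 2154 mm tall, stand 411 mm apart (outside-to-outside) with their front faces coplanar on the −y side. 7 rungs, each 54 mm deep and 37 mm tall, span between the inner faces of the rails, front faces flush with the rails. The lowest rung's underside is at z = 285 mm and rungs are spaced 291 mm apart (underside to underside).

The ladder is on top of the table.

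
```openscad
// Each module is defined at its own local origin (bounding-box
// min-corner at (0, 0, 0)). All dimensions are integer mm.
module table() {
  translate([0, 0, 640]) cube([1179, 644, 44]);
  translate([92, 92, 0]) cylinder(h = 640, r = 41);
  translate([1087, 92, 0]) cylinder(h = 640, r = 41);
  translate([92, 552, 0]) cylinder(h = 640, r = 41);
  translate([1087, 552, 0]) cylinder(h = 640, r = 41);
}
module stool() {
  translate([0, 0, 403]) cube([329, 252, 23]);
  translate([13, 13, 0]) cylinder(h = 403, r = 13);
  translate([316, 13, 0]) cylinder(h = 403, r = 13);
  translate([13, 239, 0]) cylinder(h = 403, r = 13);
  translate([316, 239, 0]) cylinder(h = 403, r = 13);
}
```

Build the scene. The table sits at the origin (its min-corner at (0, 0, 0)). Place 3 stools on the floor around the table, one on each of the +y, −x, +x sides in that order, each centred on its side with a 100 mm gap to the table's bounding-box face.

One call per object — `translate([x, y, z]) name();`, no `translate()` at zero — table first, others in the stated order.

table();
translate([425, 744, 0]) stool();
translate([-429, 196, 0]) stool();
translate([1279, 196, 0]) stool();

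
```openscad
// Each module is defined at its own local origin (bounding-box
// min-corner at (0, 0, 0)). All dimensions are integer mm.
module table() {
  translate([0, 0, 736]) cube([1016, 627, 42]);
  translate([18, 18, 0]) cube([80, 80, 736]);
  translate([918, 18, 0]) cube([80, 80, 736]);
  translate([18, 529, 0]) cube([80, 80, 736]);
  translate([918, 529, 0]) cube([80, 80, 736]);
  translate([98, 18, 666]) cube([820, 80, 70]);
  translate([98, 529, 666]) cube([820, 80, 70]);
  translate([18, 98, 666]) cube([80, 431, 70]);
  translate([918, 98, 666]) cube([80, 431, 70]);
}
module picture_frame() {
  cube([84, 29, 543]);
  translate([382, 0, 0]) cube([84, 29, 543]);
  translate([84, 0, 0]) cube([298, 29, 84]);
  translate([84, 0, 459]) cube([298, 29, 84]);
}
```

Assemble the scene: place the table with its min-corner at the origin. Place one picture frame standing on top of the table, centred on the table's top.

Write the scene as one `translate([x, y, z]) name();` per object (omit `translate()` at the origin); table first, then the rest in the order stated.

table();
translate([275, 299, 778]) picture_frame();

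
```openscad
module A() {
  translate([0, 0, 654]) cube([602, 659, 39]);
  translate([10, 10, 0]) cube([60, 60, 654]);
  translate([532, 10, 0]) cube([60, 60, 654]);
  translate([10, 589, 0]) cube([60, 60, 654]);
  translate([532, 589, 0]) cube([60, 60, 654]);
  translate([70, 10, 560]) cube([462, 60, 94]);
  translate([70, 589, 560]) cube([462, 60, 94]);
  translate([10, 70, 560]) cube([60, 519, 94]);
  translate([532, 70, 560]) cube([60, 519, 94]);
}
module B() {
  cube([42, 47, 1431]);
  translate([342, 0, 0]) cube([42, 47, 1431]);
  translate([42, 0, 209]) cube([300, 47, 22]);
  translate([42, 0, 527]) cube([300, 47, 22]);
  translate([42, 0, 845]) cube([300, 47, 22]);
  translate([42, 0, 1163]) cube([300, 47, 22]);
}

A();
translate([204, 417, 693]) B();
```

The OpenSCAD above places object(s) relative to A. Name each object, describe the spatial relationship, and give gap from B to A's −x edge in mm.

The ladder's min-x is at 204; the table's min-x is 0; gap = 204 mm.

A is a table. B is a ladder. The ladder is on top of the table. The gap from the ladder to the table's −x edge is 204 mm.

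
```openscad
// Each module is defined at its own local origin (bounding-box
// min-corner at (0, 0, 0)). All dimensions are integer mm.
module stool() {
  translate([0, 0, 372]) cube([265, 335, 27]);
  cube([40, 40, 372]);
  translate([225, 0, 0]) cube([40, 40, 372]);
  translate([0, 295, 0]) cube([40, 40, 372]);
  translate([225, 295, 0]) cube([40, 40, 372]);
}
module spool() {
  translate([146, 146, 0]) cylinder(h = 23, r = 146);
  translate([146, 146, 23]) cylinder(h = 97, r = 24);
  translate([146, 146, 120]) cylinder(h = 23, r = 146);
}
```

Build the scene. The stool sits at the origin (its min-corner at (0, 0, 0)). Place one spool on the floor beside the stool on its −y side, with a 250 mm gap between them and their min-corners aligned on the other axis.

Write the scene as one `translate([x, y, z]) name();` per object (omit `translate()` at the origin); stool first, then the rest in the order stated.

stool();
translate([0, -542, 0]) spool();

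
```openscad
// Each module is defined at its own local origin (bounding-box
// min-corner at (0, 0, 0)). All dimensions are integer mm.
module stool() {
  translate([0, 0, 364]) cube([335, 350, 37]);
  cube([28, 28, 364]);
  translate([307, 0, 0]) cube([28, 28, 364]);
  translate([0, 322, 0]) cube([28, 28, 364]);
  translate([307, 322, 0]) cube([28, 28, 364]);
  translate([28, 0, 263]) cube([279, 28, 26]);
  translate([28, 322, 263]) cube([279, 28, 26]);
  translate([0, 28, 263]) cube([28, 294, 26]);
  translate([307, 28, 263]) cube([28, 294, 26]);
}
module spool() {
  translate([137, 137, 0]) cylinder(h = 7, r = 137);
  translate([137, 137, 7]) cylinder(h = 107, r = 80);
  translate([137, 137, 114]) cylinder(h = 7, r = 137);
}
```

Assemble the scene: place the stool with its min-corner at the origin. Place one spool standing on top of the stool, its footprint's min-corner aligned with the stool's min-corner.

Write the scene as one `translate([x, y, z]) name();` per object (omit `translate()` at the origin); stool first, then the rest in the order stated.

stool();
translate([0, 0, 401]) spool();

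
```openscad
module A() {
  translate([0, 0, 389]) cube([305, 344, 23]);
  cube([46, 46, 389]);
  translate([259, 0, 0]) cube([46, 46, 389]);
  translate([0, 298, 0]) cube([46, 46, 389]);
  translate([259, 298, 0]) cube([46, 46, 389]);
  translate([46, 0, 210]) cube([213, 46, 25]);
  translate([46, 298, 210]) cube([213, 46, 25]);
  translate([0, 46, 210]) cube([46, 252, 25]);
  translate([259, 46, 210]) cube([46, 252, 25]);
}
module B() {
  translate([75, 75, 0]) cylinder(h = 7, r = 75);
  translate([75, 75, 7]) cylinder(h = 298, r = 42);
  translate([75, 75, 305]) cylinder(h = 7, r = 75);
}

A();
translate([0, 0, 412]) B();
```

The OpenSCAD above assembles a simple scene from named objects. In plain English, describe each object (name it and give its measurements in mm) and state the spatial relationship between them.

A is a four-legged stool. The seat is 305×344 mm, 23 mm thick, top at z = 412 mm. It stands on four square legs, each 46×46 mm in cross-section, from z = 0 to the seat underside, each flush with a corner of the seat. Four stretchers, 46 mm wide and 25 mm tall, connect adjacent legs with their undersides at z = 210 mm, each running between the inner faces of the legs it joins and aligned with the legs' outer faces on the other axis.

B is a spool: two coaxial disc flanges of radius 75 mm and thickness 7 mm, joined by a core cylinder of radius 42 mm and height 298 mm. The lower flange rests on z = 0 and the three cylinders share a vertical axis.

The spool is on top of the stool.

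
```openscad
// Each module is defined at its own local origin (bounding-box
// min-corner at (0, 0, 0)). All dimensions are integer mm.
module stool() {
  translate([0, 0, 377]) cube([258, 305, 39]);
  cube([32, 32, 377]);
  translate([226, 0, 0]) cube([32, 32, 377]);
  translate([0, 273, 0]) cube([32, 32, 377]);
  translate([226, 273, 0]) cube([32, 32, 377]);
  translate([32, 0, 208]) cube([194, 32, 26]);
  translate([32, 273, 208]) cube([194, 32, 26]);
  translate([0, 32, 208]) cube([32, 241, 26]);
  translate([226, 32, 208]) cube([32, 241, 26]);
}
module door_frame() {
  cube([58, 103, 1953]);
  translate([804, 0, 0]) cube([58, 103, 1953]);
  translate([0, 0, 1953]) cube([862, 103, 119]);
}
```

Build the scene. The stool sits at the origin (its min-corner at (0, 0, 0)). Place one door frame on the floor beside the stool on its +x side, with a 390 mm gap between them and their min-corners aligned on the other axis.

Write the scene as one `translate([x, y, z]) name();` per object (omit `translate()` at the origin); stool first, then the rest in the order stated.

stool();
translate([648, 0, 0]) door_frame();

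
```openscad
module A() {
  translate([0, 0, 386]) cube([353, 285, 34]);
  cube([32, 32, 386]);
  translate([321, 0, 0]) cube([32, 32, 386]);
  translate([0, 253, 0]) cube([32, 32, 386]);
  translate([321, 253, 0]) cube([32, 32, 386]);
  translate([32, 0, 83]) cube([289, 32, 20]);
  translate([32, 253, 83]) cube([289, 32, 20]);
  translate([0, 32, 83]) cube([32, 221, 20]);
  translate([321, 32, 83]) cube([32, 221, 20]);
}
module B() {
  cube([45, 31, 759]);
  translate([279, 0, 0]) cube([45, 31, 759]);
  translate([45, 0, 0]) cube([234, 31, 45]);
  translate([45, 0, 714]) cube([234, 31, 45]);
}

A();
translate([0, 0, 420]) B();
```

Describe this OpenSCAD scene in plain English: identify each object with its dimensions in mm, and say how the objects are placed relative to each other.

A is a four-legged stool. The seat is a 353×285×34 mm slab whose top surface is at z = 420 mm; four square legs, each 32×32 mm in cross-section, run from the floor (z = 0) to the underside of the seat, each flush with a corner of the seat. Four stretchers, 32 mm wide and 20 mm tall, connect adjacent legs with their undersides at z = 83 mm, each running between the inner faces of the legs it joins and aligned with the legs' outer faces on the other axis.

B is a rectangular picture frame lying in the x–z plane (depth along y). The opening is 234 mm wide (x) by 669 mm tall (z), surrounded by a border 45 mm wide on all four sides. The frame is 31 mm deep and is made of two full-height vertical stiles with two horizontal rails fitted between them.

The picture frame is on top of the stool.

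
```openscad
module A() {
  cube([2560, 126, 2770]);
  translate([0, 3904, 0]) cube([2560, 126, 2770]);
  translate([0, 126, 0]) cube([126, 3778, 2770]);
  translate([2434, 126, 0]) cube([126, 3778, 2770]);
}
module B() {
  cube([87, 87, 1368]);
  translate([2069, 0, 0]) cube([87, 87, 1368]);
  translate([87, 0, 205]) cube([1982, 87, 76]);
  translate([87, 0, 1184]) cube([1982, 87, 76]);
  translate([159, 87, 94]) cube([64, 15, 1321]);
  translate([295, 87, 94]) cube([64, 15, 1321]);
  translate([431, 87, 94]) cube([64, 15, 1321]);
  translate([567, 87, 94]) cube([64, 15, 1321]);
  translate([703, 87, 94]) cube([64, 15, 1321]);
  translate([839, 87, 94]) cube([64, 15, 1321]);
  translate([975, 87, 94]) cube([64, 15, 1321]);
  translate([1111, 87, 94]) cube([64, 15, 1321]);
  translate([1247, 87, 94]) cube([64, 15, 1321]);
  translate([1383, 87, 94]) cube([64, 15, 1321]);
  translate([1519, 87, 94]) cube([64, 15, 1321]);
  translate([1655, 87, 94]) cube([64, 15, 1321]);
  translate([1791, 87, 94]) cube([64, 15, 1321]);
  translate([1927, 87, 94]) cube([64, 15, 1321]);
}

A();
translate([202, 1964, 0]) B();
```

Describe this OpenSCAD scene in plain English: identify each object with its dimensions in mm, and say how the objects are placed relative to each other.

A is the wall frame of a small rectangular building: four walls, each 2770 mm tall and 126 mm thick, enclosing a footprint 2560 mm (x) by 4030 mm (y) outside-to-outside, with no floor or roof. The front and back walls (the −y and +y sides) span the full width; the two side walls fit between them.

B is a fence section. Two 87×87 mm posts, 1368 mm tall, stand on the floor with a clear span of 1982 mm between their inner faces. Two horizontal rails of 87×76 mm section span the gap between the posts with their undersides at z = 205 mm and z = 1184 mm, flush with the posts' −y face. 14 pickets, each 64 mm wide, 15 mm thick and 1321 mm tall, are fixed to the +y face of the rails with their bottoms at z = 94 mm, evenly spaced across the span with equal gaps (rounded down to the nearest mm) at the −x end and between each pair — any rounding remainder accumulates at the +x end.

The fence section sits inside the house frame, centred.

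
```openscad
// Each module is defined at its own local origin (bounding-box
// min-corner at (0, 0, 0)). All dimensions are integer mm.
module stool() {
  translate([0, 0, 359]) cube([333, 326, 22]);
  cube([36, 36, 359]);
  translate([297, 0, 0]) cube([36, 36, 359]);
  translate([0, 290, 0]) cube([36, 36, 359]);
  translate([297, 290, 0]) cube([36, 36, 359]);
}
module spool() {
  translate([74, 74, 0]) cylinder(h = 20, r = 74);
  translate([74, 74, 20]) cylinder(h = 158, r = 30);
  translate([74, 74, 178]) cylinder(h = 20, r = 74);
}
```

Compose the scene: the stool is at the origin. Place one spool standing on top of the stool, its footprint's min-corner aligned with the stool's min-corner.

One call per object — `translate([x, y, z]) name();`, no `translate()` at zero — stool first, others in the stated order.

stool();
translate([0, 0, 381]) spool();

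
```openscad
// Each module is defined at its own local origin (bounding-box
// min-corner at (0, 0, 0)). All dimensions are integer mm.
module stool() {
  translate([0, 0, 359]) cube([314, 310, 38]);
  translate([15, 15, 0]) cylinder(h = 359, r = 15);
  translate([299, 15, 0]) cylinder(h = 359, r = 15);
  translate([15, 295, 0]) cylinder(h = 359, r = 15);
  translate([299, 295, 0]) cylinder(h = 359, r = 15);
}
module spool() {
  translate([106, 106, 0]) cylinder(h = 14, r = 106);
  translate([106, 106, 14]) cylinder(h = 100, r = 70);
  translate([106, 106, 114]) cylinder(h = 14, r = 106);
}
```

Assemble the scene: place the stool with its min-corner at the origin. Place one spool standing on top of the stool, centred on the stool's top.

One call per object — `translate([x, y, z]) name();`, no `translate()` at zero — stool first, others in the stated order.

stool();
translate([51, 49, 397]) spool();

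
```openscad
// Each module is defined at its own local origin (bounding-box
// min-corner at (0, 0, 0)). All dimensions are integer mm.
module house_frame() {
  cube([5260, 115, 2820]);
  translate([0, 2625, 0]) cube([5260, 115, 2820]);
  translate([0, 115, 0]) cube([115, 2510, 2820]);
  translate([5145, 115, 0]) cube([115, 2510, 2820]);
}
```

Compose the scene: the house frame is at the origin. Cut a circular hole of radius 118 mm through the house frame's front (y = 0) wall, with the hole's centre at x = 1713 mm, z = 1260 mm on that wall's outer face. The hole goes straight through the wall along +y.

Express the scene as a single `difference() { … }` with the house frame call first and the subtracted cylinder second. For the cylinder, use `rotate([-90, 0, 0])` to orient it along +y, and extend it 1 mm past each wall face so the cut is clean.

difference() {
  house_frame();
  translate([1713, -1, 1260]) rotate([-90, 0, 0]) cylinder(h = 117, r = 118);
}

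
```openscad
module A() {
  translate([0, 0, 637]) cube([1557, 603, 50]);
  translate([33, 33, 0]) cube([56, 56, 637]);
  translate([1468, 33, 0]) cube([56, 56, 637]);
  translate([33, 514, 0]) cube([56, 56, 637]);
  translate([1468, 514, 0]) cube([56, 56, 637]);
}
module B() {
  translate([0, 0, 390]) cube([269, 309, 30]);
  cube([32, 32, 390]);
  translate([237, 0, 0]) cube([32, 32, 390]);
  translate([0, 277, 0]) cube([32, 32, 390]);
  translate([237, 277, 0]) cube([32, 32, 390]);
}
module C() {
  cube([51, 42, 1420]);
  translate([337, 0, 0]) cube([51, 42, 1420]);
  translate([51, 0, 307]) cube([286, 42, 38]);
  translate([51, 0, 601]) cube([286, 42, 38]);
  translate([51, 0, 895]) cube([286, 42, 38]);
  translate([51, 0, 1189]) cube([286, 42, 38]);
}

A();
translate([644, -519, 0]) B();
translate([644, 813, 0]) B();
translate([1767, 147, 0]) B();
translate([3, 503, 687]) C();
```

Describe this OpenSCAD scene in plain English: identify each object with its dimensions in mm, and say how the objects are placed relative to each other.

A is a rectangular dining table. The top is 1557×603×50 mm with its upper surface at z = 687 mm. It stands on four 56×56 mm square legs, each inset 33 mm from the nearest pair of top edges, running from the floor to the underside of the top.

B is a four-legged stool. The seat is a 269×309×30 mm slab whose top surface is at z = 420 mm; four square legs, each 32×32 mm in cross-section, run from the floor (z = 0) to the underside of the seat, each flush with a corner of the seat.

C is a wooden ladder with two side rails of 51×42 mm section and 1420 mm height, set 388 mm apart overall. Between them run 4 rectangular rungs (42 mm deep, 38 mm thick), front faces flush with the rails' −y face. The bottom of the first rung is 307 mm above the floor and each subsequent rung is 294 mm higher than the one below.

Three stools sit around the table at the −y, +y, +x sides. The ladder is on top of the table.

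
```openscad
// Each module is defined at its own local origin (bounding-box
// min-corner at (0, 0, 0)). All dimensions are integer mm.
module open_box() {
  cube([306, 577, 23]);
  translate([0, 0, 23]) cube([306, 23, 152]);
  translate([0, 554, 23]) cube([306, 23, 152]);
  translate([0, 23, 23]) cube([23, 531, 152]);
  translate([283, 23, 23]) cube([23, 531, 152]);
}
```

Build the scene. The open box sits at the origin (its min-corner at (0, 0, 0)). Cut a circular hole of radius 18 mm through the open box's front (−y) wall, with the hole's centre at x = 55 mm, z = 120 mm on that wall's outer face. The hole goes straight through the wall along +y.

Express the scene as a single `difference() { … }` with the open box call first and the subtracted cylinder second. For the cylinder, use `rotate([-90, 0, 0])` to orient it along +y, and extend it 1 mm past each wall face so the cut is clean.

difference() {
  open_box();
  translate([55, -1, 120]) rotate([-90, 0, 0]) cylinder(h = 25, r = 18);
}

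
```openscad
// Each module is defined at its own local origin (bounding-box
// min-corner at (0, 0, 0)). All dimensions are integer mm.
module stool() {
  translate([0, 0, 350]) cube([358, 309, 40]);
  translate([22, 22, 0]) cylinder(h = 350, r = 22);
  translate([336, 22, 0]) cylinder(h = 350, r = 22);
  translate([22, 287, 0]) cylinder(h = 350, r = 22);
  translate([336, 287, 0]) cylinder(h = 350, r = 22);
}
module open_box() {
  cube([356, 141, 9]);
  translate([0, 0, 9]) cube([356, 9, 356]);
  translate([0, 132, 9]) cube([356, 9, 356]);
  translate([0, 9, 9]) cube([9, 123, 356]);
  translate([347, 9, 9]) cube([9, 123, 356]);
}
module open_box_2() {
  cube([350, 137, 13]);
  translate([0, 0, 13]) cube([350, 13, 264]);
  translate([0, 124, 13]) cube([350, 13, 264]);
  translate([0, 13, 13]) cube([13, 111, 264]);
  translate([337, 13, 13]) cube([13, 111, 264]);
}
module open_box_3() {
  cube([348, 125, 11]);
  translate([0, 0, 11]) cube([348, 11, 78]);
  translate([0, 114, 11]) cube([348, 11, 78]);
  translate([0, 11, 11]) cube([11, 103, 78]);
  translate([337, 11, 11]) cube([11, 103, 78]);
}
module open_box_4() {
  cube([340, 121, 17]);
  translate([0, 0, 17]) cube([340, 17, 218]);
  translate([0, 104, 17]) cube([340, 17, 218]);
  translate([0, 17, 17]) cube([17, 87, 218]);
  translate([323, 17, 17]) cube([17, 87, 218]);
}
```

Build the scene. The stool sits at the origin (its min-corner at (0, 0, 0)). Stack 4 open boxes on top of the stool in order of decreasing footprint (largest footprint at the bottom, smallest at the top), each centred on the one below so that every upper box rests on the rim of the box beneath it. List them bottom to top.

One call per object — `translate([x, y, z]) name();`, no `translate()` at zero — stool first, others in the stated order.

stool();
translate([1, 84, 390]) open_box();
translate([4, 86, 755]) open_box_2();
translate([5, 92, 1032]) open_box_3();
translate([9, 94, 1121]) open_box_4();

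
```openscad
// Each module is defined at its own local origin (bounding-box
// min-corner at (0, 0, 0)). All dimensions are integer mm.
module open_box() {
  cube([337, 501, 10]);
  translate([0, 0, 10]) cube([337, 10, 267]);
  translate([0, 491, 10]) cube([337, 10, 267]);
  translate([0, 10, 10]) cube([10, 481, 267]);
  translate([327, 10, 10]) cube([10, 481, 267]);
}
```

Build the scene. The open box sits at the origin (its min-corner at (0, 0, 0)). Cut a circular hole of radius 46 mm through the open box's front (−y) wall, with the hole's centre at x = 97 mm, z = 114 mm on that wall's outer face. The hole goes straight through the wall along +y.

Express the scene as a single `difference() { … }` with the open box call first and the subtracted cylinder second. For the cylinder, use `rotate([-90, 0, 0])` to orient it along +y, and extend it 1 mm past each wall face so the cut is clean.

difference() {
  open_box();
  translate([97, -1, 114]) rotate([-90, 0, 0]) cylinder(h = 12, r = 46);
}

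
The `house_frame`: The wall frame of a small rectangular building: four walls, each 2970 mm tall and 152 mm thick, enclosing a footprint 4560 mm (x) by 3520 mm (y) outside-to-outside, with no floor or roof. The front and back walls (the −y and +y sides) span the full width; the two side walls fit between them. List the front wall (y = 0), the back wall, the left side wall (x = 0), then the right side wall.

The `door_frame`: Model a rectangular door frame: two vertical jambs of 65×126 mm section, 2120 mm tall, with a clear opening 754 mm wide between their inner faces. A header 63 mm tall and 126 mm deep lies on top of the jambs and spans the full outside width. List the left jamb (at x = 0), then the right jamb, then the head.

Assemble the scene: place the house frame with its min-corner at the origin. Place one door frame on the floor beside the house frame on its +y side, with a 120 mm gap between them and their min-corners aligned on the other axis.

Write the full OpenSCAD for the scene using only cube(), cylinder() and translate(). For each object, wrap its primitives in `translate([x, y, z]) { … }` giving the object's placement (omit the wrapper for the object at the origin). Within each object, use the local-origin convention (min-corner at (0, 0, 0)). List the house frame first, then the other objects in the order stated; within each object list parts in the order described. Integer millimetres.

cube([4560, 152, 2970]);
translate([0, 3368, 0]) cube([4560, 152, 2970]);
translate([0, 152, 0]) cube([152, 3216, 2970]);
translate([4408, 152, 0]) cube([152, 3216, 2970]);
translate([0, 3640, 0]) {
  cube([65, 126, 2120]);
  translate([819, 0, 0]) cube([65, 126, 2120]);
  translate([0, 0, 2120]) cube([884, 126, 63]);
}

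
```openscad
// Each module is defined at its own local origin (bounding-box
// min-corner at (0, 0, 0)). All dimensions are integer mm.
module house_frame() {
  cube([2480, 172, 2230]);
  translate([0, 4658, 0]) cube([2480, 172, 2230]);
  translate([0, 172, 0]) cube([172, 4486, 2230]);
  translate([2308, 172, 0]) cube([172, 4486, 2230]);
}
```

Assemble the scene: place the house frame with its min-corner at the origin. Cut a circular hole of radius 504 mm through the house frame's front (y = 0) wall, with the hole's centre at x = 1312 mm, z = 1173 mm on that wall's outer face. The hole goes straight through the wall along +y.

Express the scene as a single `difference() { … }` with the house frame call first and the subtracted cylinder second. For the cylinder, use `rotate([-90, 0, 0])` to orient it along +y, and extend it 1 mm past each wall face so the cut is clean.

difference() {
  house_frame();
  translate([1312, -1, 1173]) rotate([-90, 0, 0]) cylinder(h = 174, r = 504);
}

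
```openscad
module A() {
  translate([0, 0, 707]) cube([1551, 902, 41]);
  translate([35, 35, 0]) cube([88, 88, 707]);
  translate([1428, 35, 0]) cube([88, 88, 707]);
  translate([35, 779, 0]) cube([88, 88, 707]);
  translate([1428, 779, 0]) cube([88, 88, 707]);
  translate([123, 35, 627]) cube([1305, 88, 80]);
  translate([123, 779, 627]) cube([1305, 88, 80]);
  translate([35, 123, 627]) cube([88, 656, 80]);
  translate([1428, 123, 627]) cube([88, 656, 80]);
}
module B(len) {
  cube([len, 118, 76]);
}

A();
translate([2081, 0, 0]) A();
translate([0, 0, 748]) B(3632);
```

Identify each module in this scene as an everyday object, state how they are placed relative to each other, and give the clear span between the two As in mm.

A is a table. B is a beam. A beam spans the tops of two tables. The clear span between the two tables is 530 mm.

Second table starts at x = 2081; first ends at x = 1551; clear span = 2081 − 1551 = 530 mm.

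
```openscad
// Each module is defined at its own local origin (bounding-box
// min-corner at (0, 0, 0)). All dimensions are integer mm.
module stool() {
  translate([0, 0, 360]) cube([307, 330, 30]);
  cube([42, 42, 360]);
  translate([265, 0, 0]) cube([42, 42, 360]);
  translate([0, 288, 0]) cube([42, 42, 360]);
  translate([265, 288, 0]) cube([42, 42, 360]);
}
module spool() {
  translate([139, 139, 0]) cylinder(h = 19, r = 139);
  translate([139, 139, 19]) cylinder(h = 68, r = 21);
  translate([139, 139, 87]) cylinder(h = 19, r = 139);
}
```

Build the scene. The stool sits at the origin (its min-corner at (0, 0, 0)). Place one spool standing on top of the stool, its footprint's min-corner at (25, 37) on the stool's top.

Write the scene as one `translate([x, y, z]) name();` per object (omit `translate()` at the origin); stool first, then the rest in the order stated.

stool();
translate([25, 37, 390]) spool();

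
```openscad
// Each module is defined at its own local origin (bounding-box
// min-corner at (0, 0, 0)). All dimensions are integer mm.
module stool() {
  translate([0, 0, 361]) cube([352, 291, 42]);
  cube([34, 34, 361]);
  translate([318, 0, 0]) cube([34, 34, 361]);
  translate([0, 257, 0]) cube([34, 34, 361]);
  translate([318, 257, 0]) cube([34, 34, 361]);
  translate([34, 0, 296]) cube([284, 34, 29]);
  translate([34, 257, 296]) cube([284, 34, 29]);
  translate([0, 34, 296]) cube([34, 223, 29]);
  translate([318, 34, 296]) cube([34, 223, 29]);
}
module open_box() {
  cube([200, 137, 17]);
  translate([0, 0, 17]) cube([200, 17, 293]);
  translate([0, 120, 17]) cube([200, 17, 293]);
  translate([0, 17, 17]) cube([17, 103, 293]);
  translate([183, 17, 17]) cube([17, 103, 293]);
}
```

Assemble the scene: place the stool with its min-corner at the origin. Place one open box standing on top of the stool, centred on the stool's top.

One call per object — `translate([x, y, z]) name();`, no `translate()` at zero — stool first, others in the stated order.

stool();
translate([76, 77, 403]) open_box();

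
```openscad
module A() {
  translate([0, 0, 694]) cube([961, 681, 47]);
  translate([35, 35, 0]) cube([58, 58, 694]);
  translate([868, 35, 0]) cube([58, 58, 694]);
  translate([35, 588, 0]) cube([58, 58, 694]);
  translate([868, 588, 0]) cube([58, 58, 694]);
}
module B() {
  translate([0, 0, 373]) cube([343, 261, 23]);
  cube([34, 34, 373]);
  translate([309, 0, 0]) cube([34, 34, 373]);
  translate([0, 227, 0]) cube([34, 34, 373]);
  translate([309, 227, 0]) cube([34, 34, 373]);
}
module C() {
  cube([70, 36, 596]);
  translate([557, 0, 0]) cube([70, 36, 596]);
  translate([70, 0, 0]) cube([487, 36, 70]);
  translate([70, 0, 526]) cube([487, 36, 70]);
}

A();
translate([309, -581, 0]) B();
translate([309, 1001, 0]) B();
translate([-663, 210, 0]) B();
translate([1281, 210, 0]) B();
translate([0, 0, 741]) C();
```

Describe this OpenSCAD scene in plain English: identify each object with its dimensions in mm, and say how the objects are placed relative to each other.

A is a table with a 961×681 mm rectangular top, 47 mm thick, top surface at z = 741 mm, supported by four 58×58 mm square legs, each inset 35 mm from the nearest pair of top edges, running from the floor.

B is a simple wooden stool: a rectangular seat 343 mm (x) by 261 mm (y), 23 mm thick, top face at z = 396 mm, on four square legs, each 34×34 mm in cross-section. The legs rest on z = 0, each flush with a corner of the seat.

C is a picture frame with a 487×456 mm rectangular opening (x by z) and a uniform 70 mm border on every side. Frame depth is 36 mm along y. It is built from two vertical stiles running the full outside height and two horizontal rails spanning the gap between the stiles.

Four stools sit around the table at the −y, +y, −x, +x sides. The picture frame is on top of the table.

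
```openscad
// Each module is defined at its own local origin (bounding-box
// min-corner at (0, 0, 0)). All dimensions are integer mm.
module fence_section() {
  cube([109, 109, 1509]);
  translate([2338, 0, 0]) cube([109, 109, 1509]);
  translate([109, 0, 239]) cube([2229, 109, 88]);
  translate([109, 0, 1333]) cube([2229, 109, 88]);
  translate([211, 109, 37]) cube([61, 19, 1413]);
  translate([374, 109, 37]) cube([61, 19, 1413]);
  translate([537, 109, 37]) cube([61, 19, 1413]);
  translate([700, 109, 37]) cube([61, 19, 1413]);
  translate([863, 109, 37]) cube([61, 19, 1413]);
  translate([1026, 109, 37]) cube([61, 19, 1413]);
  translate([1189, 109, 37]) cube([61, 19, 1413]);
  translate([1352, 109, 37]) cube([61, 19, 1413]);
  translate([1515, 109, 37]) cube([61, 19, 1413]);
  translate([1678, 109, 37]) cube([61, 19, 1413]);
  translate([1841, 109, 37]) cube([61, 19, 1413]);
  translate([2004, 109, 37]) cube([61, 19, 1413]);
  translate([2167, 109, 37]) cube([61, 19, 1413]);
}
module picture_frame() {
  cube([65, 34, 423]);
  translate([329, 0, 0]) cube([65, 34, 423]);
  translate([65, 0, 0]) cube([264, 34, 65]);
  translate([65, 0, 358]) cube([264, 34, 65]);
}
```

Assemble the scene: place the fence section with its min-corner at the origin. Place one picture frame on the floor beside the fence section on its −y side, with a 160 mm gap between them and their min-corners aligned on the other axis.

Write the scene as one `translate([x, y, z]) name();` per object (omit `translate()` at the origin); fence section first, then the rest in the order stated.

fence_section();
translate([0, -194, 0]) picture_frame();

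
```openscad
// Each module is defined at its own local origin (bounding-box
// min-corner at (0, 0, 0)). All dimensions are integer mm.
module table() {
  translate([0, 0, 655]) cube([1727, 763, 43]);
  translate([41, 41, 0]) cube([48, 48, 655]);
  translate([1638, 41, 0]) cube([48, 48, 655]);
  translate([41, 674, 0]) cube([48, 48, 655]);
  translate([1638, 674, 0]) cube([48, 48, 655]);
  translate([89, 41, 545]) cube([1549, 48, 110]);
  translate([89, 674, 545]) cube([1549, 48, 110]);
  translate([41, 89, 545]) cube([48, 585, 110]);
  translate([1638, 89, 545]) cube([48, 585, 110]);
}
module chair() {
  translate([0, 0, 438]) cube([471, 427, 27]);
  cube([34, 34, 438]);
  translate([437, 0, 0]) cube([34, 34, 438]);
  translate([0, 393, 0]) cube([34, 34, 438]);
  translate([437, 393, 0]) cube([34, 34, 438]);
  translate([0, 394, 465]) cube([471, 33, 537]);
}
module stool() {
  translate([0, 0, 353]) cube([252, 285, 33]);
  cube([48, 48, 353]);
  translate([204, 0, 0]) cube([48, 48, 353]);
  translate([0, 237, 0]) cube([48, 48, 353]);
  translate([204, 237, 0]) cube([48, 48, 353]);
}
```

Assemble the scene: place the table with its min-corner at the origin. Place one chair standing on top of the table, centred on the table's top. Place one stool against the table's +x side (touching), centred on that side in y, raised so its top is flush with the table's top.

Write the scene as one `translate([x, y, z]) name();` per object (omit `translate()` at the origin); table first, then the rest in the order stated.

table();
translate([628, 168, 698]) chair();
translate([1727, 239, 312]) stool();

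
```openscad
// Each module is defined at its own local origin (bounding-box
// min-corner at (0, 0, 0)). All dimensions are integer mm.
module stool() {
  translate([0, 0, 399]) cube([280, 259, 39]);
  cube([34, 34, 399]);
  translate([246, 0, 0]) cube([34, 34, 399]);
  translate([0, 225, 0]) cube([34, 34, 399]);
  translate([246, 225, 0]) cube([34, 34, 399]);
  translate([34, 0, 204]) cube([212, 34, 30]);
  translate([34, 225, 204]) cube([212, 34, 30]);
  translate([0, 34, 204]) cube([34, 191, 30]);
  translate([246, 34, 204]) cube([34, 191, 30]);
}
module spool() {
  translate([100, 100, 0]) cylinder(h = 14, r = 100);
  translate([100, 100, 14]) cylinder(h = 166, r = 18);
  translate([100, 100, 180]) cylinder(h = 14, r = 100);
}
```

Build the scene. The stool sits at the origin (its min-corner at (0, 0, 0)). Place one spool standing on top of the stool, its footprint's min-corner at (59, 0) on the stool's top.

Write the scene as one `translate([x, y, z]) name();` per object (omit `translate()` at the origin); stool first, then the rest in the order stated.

stool();
translate([59, 0, 438]) spool();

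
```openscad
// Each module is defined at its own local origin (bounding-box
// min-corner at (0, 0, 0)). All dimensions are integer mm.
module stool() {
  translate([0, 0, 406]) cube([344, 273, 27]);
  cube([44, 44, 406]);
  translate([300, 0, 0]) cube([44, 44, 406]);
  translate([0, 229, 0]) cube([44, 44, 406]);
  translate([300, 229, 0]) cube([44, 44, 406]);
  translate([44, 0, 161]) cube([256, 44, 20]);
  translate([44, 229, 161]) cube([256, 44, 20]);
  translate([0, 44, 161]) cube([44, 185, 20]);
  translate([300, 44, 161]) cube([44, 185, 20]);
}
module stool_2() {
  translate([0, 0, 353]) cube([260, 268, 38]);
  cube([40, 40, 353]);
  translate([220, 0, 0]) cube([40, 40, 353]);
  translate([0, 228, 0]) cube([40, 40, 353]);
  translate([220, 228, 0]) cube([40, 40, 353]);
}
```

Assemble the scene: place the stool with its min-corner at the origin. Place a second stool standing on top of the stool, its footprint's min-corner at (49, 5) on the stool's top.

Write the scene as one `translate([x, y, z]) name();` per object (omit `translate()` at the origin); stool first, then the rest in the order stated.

stool();
translate([49, 5, 433]) stool_2();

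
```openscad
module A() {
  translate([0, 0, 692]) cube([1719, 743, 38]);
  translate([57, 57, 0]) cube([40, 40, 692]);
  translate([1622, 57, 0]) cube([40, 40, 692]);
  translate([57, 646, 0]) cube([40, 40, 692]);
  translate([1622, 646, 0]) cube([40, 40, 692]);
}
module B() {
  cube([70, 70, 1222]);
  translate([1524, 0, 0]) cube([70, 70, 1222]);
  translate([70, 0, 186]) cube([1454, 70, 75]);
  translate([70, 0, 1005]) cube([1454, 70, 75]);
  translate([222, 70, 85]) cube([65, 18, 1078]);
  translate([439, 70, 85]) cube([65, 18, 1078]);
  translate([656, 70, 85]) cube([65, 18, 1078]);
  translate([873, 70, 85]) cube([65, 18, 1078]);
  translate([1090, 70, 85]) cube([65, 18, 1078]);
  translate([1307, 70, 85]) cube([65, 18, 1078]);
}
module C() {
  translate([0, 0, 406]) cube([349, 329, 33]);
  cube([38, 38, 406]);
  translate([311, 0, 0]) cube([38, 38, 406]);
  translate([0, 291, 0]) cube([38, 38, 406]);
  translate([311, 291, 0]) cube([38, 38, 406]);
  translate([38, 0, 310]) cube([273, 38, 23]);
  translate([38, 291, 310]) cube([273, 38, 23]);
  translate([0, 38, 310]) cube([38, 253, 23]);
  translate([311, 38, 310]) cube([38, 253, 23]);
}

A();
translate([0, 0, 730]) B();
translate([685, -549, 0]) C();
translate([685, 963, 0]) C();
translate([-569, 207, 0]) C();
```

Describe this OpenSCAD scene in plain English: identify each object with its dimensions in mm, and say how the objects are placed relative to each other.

A is a table with a 1719×743 mm rectangular top, 38 mm thick, top surface at z = 730 mm, supported by four 40×40 mm square legs, each inset 57 mm from the nearest pair of top edges, running from the floor.

B is a fence section. Two 70×70 mm posts, 1222 mm tall, stand on the floor with a clear span of 1454 mm between their inner faces. Two horizontal rails of 70×75 mm section span the gap between the posts with their undersides at z = 186 mm and z = 1005 mm, flush with the posts' −y face. 6 pickets, each 65 mm wide, 18 mm thick and 1078 mm tall, are fixed to the +y face of the rails with their bottoms at z = 85 mm, evenly spaced across the span with equal gaps (rounded down to the nearest mm) at the −x end and between each pair — any rounding remainder accumulates at the +x end.

C is a four-legged stool. The seat is a 349×329×33 mm slab whose top surface is at z = 439 mm; four square legs, each 38×38 mm in cross-section, run from the floor (z = 0) to the underside of the seat, each flush with a corner of the seat. Four stretchers, 38 mm wide and 23 mm tall, connect adjacent legs with their undersides at z = 310 mm, each running between the inner faces of the legs it joins and aligned with the legs' outer faces on the other axis.

The fence section is on top of the table. Three stools sit around the table at the −y, +y, −x sides.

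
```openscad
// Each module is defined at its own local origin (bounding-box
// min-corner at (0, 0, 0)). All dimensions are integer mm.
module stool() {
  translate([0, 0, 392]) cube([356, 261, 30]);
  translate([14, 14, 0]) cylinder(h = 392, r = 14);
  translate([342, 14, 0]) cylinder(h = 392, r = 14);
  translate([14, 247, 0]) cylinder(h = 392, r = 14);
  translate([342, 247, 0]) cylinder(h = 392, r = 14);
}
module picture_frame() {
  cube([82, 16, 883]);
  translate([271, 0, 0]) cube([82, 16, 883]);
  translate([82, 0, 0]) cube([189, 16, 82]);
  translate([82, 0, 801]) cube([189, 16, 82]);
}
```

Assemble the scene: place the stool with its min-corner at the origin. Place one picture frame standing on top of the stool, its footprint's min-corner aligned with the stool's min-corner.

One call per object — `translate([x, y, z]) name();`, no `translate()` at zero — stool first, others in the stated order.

stool();
translate([0, 0, 422]) picture_frame();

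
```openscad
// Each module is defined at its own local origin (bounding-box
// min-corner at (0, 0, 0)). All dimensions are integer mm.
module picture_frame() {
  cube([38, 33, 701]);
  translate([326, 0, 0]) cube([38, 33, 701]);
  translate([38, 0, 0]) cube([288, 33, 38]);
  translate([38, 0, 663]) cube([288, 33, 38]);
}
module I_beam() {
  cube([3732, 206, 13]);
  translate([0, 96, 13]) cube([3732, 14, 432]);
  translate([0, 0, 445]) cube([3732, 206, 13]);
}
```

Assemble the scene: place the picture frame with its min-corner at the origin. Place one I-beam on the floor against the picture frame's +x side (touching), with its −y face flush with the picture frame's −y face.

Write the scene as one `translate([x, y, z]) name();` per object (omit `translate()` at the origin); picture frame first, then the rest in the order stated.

picture_frame();
translate([364, 0, 0]) I_beam();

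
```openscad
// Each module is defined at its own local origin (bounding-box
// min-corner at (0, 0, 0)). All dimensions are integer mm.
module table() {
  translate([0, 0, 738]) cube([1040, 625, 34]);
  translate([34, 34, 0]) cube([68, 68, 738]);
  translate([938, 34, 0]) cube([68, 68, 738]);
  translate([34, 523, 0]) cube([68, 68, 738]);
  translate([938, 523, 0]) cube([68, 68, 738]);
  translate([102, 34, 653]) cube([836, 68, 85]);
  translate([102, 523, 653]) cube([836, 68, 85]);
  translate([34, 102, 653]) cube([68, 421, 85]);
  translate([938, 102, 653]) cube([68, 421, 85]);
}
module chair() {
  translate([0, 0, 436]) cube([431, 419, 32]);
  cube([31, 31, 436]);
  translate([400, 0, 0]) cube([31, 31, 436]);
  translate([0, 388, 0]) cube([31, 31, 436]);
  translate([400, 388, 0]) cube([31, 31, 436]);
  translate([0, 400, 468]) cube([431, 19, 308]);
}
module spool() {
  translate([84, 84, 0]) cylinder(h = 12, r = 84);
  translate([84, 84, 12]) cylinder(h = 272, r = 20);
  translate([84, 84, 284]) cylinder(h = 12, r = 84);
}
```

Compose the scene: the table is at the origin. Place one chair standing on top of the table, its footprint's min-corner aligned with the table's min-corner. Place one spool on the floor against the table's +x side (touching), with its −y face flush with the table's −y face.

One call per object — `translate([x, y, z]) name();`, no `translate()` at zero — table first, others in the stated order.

table();
translate([0, 0, 772]) chair();
translate([1040, 0, 0]) spool();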